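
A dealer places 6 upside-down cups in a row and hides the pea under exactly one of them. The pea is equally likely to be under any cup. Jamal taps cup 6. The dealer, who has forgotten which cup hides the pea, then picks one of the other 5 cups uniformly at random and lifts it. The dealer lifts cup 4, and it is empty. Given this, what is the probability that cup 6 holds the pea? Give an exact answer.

1/5

Condition on the true location of the pea.
If it is under any of cups 1, 2, 3, 5, and 6 (prior 1/6 each): the dealer picks cup 4 with probability 1/5 regardless, and it is not the prize; weight (1/6)·(1/5) = 1/30 each.
If it is under cup 4 (prior 1/6): the dealer opened cup 4, so this case is ruled out; weight (1/6)·0 = 0.
The weights sum to 1/6.
So P(the pea under cup 6 | the dealer opened cup 4) = (1/30) / (1/6) = 1/5.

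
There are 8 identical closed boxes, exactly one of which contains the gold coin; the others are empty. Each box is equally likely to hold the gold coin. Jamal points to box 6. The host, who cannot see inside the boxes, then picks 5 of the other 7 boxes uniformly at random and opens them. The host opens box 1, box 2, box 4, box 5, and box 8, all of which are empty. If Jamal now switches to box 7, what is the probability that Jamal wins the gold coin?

1/3

Condition on the true location of the gold coin.
If it is in any of boxes 1, 2, 4, 5, and 8 (prior 1/8 each): that box was opened and seen not to hold the prize — ruled out; weight (1/8)·0 = 0 each.
If it is in any of boxes 3, 6, and 7 (prior 1/8 each): the host picks exactly this set with probability 1/21 regardless, and none is the prize; weight (1/8)·(1/21) = 1/168 each.
The weights sum to 1/56.
So P(the gold coin in box 7 | the host opened box 1, box 2, box 4, box 5, and box 8) = (1/168) / (1/56) = 1/3.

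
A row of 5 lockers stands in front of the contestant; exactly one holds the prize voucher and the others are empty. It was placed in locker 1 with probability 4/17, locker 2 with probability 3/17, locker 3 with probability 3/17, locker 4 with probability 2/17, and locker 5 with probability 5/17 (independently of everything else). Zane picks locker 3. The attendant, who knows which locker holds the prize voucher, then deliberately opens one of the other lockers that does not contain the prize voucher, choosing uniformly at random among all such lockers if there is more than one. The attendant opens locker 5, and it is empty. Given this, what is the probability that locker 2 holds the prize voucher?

4/15

Apply Bayes' rule, conditioning on where the prize voucher actually is.
If it is in locker 1 (prior 4/17): the attendant has 3 equally likely choices, so probability 1/3; weight (4/17)·(1/3) = 4/51.
If it is in locker 2 (prior 3/17): the attendant has 3 equally likely choices, so probability 1/3; weight (3/17)·(1/3) = 1/17.
If it is in locker 3 (prior 3/17): the attendant has 4 equally likely choices, so probability 1/4; weight (3/17)·(1/4) = 3/68.
If it is in locker 4 (prior 2/17): the attendant has 3 equally likely choices, so probability 1/3; weight (2/17)·(1/3) = 2/51.
If it is in locker 5 (prior 5/17): the attendant opened locker 5, so this case is ruled out; weight (5/17)·0 = 0.
The weights sum to 15/68.
So P(the prize voucher in locker 2 | the attendant opened locker 5) = (1/17) / (15/68) = 4/15.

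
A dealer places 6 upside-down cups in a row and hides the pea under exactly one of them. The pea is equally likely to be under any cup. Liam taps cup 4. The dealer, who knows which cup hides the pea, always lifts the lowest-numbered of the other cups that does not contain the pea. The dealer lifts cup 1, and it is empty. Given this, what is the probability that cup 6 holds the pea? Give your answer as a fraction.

Apply Bayes' rule, conditioning on where the pea actually is.
If it is under cup 1 (prior 1/6): the dealer opened cup 1, so this case is ruled out; weight (1/6)·0 = 0.
If it is under any of cups 2, 3, 4, 5, and 6 (prior 1/6 each): cup 1 is the lowest-numbered option available, probability 1; weight (1/6)·1 = 1/6 each.
The weights sum to 5/6.
So P(the pea under cup 6 | the dealer opened cup 1) = (1/6) / (5/6) = 1/5.

1/5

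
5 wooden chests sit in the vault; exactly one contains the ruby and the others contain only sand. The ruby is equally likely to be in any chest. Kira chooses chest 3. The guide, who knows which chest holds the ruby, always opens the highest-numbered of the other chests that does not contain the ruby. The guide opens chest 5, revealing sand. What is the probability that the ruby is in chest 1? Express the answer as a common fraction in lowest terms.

1/4

Apply Bayes' rule, conditioning on where the ruby actually is.
If it is in any of chests 1, 2, 3, and 4 (prior 1/5 each): chest 5 is the highest-numbered option available, probability 1; weight (1/5)·1 = 1/5 each.
If it is in chest 5 (prior 1/5): the guide opened chest 5, so this case is ruled out; weight (1/5)·0 = 0.
The weights sum to 4/5.
So P(the ruby in chest 1 | the guide opened chest 5) = (1/5) / (4/5) = 1/4.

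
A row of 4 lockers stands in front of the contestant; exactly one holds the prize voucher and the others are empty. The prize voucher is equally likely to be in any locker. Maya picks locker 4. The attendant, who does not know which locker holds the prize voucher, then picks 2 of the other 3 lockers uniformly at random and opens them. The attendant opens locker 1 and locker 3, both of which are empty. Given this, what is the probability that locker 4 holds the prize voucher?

1/2

Consider each possible location of the prize voucher in turn.
If it is in either of lockers 1 and 3 (prior 1/4 each): that locker was opened and seen not to hold the prize — ruled out; weight (1/4)·0 = 0 each.
If it is in either of lockers 2 and 4 (prior 1/4 each): the attendant picks exactly this set with probability 1/3 regardless, and none is the prize; weight (1/4)·(1/3) = 1/12 each.
The weights sum to 1/6.
So P(the prize voucher in locker 4 | the attendant opened locker 1 and locker 3) = (1/12) / (1/6) = 1/2.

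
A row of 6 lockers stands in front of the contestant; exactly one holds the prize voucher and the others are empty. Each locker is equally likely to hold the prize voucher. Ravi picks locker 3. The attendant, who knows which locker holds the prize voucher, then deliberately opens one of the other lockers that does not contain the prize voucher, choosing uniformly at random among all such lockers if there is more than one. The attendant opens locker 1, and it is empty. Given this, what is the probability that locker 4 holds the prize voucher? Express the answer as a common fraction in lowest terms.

Consider each possible location of the prize voucher in turn.
If it is in locker 1 (prior 1/6): the attendant opened locker 1, so this case is ruled out; weight (1/6)·0 = 0.
If it is in any of lockers 2, 4, 5, and 6 (prior 1/6 each): the attendant has 4 equally likely choices, so probability 1/4; weight (1/6)·(1/4) = 1/24 each.
If it is in locker 3 (prior 1/6): the attendant has 5 equally likely choices, so probability 1/5; weight (1/6)·(1/5) = 1/30.
The weights sum to 1/5.
So P(the prize voucher in locker 4 | the attendant opened locker 1) = (1/24) / (1/5) = 5/24.

5/24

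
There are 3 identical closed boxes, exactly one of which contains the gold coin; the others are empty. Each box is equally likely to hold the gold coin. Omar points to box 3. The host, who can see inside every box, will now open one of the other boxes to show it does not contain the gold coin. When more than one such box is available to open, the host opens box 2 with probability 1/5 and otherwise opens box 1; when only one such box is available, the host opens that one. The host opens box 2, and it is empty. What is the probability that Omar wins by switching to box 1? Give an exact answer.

5/6

Consider each possible location of the gold coin in turn.
If it is in box 1 (prior 1/3): only box 2 is available, probability 1; weight (1/3)·1 = 1/3.
If it is in box 2 (prior 1/3): the host opened box 2, so this case is ruled out; weight (1/3)·0 = 0.
If it is in box 3 (prior 1/3): box 2 is available, opened with probability 1/5; weight (1/3)·(1/5) = 1/15.
The weights sum to 2/5.
So P(the gold coin in box 1 | the host opened box 2) = (1/3) / (2/5) = 5/6.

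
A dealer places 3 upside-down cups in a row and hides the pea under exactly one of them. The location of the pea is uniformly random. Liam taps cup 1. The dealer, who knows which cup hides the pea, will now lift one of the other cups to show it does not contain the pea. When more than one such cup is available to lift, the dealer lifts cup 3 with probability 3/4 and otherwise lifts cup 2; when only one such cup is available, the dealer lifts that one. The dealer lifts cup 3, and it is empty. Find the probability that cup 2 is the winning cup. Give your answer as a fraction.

4/7

Condition on the true location of the pea.
If it is under cup 1 (prior 1/3): cup 3 is available, opened with probability 3/4; weight (1/3)·(3/4) = 1/4.
If it is under cup 2 (prior 1/3): only cup 3 is available, probability 1; weight (1/3)·1 = 1/3.
If it is under cup 3 (prior 1/3): the dealer opened cup 3, so this case is ruled out; weight (1/3)·0 = 0.
The weights sum to 7/12.
So P(the pea under cup 2 | the dealer opened cup 3) = (1/3) / (7/12) = 4/7.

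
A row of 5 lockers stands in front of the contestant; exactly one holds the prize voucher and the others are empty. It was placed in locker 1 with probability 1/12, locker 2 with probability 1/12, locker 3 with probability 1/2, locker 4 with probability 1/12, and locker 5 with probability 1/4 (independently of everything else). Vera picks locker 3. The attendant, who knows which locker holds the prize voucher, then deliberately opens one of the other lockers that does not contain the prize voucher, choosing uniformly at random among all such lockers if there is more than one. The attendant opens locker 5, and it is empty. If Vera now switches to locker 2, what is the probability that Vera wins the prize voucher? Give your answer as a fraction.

Condition on the true location of the prize voucher.
If it is in any of lockers 1, 2, and 4 (prior 1/12 each): the attendant has 3 equally likely choices, so probability 1/3; weight (1/12)·(1/3) = 1/36 each.
If it is in locker 3 (prior 1/2): the attendant has 4 equally likely choices, so probability 1/4; weight (1/2)·(1/4) = 1/8.
If it is in locker 5 (prior 1/4): the attendant opened locker 5, so this case is ruled out; weight (1/4)·0 = 0.
The weights sum to 5/24.
So P(the prize voucher in locker 2 | the attendant opened locker 5) = (1/36) / (5/24) = 2/15.

2/15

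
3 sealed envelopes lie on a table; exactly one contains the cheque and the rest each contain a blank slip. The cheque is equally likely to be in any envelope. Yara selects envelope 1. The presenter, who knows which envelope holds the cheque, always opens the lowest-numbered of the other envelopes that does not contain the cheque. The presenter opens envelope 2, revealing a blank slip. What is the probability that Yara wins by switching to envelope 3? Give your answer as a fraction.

1/2

Apply Bayes' rule, conditioning on where the cheque actually is.
If it is in either of envelopes 1 and 3 (prior 1/3 each): envelope 2 is the lowest-numbered option available, probability 1; weight (1/3)·1 = 1/3 each.
If it is in envelope 2 (prior 1/3): the presenter opened envelope 2, so this case is ruled out; weight (1/3)·0 = 0.
The weights sum to 2/3.
So P(the cheque in envelope 3 | the presenter opened envelope 2) = (1/3) / (2/3) = 1/2.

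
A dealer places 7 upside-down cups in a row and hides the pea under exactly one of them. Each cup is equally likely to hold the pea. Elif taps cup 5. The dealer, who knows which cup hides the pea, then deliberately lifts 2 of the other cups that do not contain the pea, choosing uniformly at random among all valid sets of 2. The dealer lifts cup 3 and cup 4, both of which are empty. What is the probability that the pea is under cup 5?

Consider each possible location of the pea in turn.
If it is under any of cups 1, 2, 6, and 7 (prior 1/7 each): the dealer has 10 equally likely choices, so probability 1/10; weight (1/7)·(1/10) = 1/70 each.
If it is under either of cups 3 and 4 (prior 1/7 each): that cup was opened and seen not to hold the prize — ruled out; weight (1/7)·0 = 0 each.
If it is under cup 5 (prior 1/7): the dealer has 15 equally likely choices, so probability 1/15; weight (1/7)·(1/15) = 1/105.
The weights sum to 1/15.
So P(the pea under cup 5 | the dealer opened cup 3 and cup 4) = (1/105) / (1/15) = 1/7.

1/7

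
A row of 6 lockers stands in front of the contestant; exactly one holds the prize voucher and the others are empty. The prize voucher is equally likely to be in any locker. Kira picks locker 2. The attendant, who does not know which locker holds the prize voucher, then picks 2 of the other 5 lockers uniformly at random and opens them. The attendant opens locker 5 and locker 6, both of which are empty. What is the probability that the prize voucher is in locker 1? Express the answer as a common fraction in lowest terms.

1/4

Because the attendant chose which lockers to open without knowing where the prize voucher is, the choice is independent of the prize location. Learning that none of the 2 opened lockers holds the prize voucher simply rules out those 2 locations and leaves the remaining 4 lockers still equally likely by symmetry.
So P(the prize voucher in locker 1) = 1/4.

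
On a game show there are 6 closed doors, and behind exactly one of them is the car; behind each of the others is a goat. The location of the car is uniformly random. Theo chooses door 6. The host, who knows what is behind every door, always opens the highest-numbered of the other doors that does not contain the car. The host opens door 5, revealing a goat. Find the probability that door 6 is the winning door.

1/5

Consider each possible location of the car in turn.
If it is behind any of doors 1, 2, 3, 4, and 6 (prior 1/6 each): door 5 is the highest-numbered option available, probability 1; weight (1/6)·1 = 1/6 each.
If it is behind door 5 (prior 1/6): the host opened door 5, so this case is ruled out; weight (1/6)·0 = 0.
The weights sum to 5/6.
So P(the car behind door 6 | the host opened door 5) = (1/6) / (5/6) = 1/5.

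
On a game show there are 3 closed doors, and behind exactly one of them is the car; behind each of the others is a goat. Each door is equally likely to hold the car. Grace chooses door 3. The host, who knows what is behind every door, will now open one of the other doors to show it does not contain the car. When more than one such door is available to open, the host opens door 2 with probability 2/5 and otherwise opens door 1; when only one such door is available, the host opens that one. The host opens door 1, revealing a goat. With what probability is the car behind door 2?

5/8

Apply Bayes' rule, conditioning on where the car actually is.
If it is behind door 1 (prior 1/3): the host opened door 1, so this case is ruled out; weight (1/3)·0 = 0.
If it is behind door 2 (prior 1/3): only door 1 is available, probability 1; weight (1/3)·1 = 1/3.
If it is behind door 3 (prior 1/3): door 2 is available but not opened, probability 3/5; weight (1/3)·(3/5) = 1/5.
The weights sum to 8/15.
So P(the car behind door 2 | the host opened door 1) = (1/3) / (8/15) = 5/8.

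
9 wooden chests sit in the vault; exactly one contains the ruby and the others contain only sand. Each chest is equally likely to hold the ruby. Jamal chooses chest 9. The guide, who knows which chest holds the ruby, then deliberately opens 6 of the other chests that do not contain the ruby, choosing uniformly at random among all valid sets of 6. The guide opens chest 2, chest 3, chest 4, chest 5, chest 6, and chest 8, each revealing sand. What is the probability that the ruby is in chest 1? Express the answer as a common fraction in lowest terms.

Condition on the true location of the ruby.
If it is in either of chests 1 and 7 (prior 1/9 each): the guide has 7 equally likely choices, so probability 1/7; weight (1/9)·(1/7) = 1/63 each.
If it is in any of chests 2, 3, 4, 5, 6, and 8 (prior 1/9 each): that chest was opened and seen not to hold the prize — ruled out; weight (1/9)·0 = 0 each.
If it is in chest 9 (prior 1/9): the guide has 28 equally likely choices, so probability 1/28; weight (1/9)·(1/28) = 1/252.
The weights sum to 1/28.
So P(the ruby in chest 1 | the guide opened chest 2, chest 3, chest 4, chest 5, chest 6, and chest 8) = (1/63) / (1/28) = 4/9.

4/9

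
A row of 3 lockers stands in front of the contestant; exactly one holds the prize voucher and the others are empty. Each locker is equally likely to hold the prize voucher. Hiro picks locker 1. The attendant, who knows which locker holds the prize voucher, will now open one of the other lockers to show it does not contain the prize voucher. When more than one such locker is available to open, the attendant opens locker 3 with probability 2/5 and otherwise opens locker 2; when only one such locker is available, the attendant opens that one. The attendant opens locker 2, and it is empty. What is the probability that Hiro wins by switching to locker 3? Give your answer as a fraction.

Consider each possible location of the prize voucher in turn.
If it is in locker 1 (prior 1/3): locker 3 is available but not opened, probability 3/5; weight (1/3)·(3/5) = 1/5.
If it is in locker 2 (prior 1/3): the attendant opened locker 2, so this case is ruled out; weight (1/3)·0 = 0.
If it is in locker 3 (prior 1/3): only locker 2 is available, probability 1; weight (1/3)·1 = 1/3.
The weights sum to 8/15.
So P(the prize voucher in locker 3 | the attendant opened locker 2) = (1/3) / (8/15) = 5/8.

5/8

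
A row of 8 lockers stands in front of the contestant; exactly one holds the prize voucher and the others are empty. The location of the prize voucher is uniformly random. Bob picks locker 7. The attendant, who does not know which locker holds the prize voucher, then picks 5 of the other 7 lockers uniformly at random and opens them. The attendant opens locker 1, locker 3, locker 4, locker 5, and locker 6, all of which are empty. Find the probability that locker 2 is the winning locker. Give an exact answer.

Because the attendant chose which lockers to open without knowing where the prize voucher is, the choice is independent of the prize location. Learning that none of the 5 opened lockers holds the prize voucher simply rules out those 5 locations and leaves the remaining 3 lockers still equally likely by symmetry.
So P(the prize voucher in locker 2) = 1/3.

1/3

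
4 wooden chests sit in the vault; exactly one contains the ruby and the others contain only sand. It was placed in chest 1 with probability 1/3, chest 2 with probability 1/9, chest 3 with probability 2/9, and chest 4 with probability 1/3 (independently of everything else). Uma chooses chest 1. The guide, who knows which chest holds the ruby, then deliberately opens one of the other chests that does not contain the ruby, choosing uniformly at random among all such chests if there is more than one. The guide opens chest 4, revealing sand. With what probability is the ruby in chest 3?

2/5

Apply Bayes' rule, conditioning on where the ruby actually is.
If it is in chest 1 (prior 1/3): the guide has 3 equally likely choices, so probability 1/3; weight (1/3)·(1/3) = 1/9.
If it is in chest 2 (prior 1/9): the guide has 2 equally likely choices, so probability 1/2; weight (1/9)·(1/2) = 1/18.
If it is in chest 3 (prior 2/9): the guide has 2 equally likely choices, so probability 1/2; weight (2/9)·(1/2) = 1/9.
If it is in chest 4 (prior 1/3): the guide opened chest 4, so this case is ruled out; weight (1/3)·0 = 0.
The weights sum to 5/18.
So P(the ruby in chest 3 | the guide opened chest 4) = (1/9) / (5/18) = 2/5.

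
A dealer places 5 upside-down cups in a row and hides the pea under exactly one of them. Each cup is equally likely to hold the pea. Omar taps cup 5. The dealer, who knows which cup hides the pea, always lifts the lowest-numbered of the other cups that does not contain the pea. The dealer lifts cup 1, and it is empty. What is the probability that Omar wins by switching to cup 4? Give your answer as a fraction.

1/4

Consider each possible location of the pea in turn.
If it is under cup 1 (prior 1/5): the dealer opened cup 1, so this case is ruled out; weight (1/5)·0 = 0.
If it is under any of cups 2, 3, 4, and 5 (prior 1/5 each): cup 1 is the lowest-numbered option available, probability 1; weight (1/5)·1 = 1/5 each.
The weights sum to 4/5.
So P(the pea under cup 4 | the dealer opened cup 1) = (1/5) / (4/5) = 1/4.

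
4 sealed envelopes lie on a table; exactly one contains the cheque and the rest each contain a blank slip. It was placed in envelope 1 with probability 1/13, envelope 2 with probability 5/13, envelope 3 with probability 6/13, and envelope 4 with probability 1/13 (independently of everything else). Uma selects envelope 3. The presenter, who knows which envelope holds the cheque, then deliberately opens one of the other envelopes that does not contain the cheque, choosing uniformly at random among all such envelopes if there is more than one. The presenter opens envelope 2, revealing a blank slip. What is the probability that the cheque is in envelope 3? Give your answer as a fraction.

Apply Bayes' rule, conditioning on where the cheque actually is.
If it is in either of envelopes 1 and 4 (prior 1/13 each): the presenter has 2 equally likely choices, so probability 1/2; weight (1/13)·(1/2) = 1/26 each.
If it is in envelope 2 (prior 5/13): the presenter opened envelope 2, so this case is ruled out; weight (5/13)·0 = 0.
If it is in envelope 3 (prior 6/13): the presenter has 3 equally likely choices, so probability 1/3; weight (6/13)·(1/3) = 2/13.
The weights sum to 3/13.
So P(the cheque in envelope 3 | the presenter opened envelope 2) = (2/13) / (3/13) = 2/3.

2/3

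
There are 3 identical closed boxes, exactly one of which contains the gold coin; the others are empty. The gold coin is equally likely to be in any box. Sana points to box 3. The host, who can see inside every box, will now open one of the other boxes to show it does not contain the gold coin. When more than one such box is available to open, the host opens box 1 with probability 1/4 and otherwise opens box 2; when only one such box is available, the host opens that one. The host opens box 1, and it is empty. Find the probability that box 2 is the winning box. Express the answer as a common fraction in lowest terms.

Condition on the true location of the gold coin.
If it is in box 1 (prior 1/3): the host opened box 1, so this case is ruled out; weight (1/3)·0 = 0.
If it is in box 2 (prior 1/3): only box 1 is available, probability 1; weight (1/3)·1 = 1/3.
If it is in box 3 (prior 1/3): box 1 is available, opened with probability 1/4; weight (1/3)·(1/4) = 1/12.
The weights sum to 5/12.
So P(the gold coin in box 2 | the host opened box 1) = (1/3) / (5/12) = 4/5.

4/5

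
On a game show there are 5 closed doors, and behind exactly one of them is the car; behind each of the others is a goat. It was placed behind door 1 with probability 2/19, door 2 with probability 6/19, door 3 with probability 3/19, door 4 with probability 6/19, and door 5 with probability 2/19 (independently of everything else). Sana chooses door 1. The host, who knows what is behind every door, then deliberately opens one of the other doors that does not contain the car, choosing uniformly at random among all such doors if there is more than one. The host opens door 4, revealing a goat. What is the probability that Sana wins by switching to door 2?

12/25

Consider each possible location of the car in turn.
If it is behind door 1 (prior 2/19): the host has 4 equally likely choices, so probability 1/4; weight (2/19)·(1/4) = 1/38.
If it is behind door 2 (prior 6/19): the host has 3 equally likely choices, so probability 1/3; weight (6/19)·(1/3) = 2/19.
If it is behind door 3 (prior 3/19): the host has 3 equally likely choices, so probability 1/3; weight (3/19)·(1/3) = 1/19.
If it is behind door 4 (prior 6/19): the host opened door 4, so this case is ruled out; weight (6/19)·0 = 0.
If it is behind door 5 (prior 2/19): the host has 3 equally likely choices, so probability 1/3; weight (2/19)·(1/3) = 2/57.
The weights sum to 25/114.
So P(the car behind door 2 | the host opened door 4) = (2/19) / (25/114) = 12/25.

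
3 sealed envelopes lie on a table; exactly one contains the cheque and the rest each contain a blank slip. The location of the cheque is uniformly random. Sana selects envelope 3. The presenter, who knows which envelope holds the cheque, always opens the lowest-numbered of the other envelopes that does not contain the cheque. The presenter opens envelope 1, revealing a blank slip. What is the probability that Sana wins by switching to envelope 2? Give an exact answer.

Apply Bayes' rule, conditioning on where the cheque actually is.
If it is in envelope 1 (prior 1/3): the presenter opened envelope 1, so this case is ruled out; weight (1/3)·0 = 0.
If it is in either of envelopes 2 and 3 (prior 1/3 each): envelope 1 is the lowest-numbered option available, probability 1; weight (1/3)·1 = 1/3 each.
The weights sum to 2/3.
So P(the cheque in envelope 2 | the presenter opened envelope 1) = (1/3) / (2/3) = 1/2.

1/2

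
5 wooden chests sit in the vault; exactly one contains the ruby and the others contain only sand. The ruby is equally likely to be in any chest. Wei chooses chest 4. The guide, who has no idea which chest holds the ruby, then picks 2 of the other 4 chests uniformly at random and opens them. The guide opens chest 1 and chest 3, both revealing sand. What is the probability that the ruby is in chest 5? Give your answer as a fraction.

Consider each possible location of the ruby in turn.
If it is in either of chests 1 and 3 (prior 1/5 each): that chest was opened and seen not to hold the prize — ruled out; weight (1/5)·0 = 0 each.
If it is in any of chests 2, 4, and 5 (prior 1/5 each): the guide picks exactly this set with probability 1/6 regardless, and none is the prize; weight (1/5)·(1/6) = 1/30 each.
The weights sum to 1/10.
So P(the ruby in chest 5 | the guide opened chest 1 and chest 3) = (1/30) / (1/10) = 1/3.

1/3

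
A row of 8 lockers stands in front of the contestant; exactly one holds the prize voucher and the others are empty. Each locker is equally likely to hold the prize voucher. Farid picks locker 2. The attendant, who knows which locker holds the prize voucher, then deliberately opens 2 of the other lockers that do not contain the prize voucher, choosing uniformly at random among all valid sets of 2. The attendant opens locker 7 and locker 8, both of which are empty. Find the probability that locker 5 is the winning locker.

Apply Bayes' rule, conditioning on where the prize voucher actually is.
If it is in any of lockers 1, 3, 4, 5, and 6 (prior 1/8 each): the attendant has 15 equally likely choices, so probability 1/15; weight (1/8)·(1/15) = 1/120 each.
If it is in locker 2 (prior 1/8): the attendant has 21 equally likely choices, so probability 1/21; weight (1/8)·(1/21) = 1/168.
If it is in either of lockers 7 and 8 (prior 1/8 each): that locker was opened and seen not to hold the prize — ruled out; weight (1/8)·0 = 0 each.
The weights sum to 1/21.
So P(the prize voucher in locker 5 | the attendant opened locker 7 and locker 8) = (1/120) / (1/21) = 7/40.

7/40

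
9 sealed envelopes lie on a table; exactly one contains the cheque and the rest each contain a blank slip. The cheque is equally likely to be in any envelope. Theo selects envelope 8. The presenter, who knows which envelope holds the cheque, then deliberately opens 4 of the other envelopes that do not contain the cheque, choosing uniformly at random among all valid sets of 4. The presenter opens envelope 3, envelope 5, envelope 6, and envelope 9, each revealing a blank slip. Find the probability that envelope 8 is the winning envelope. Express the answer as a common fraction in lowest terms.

1/9

Apply Bayes' rule, conditioning on where the cheque actually is.
If it is in any of envelopes 1, 2, 4, and 7 (prior 1/9 each): the presenter has 35 equally likely choices, so probability 1/35; weight (1/9)·(1/35) = 1/315 each.
If it is in any of envelopes 3, 5, 6, and 9 (prior 1/9 each): that envelope was opened and seen not to hold the prize — ruled out; weight (1/9)·0 = 0 each.
If it is in envelope 8 (prior 1/9): the presenter has 70 equally likely choices, so probability 1/70; weight (1/9)·(1/70) = 1/630.
The weights sum to 1/70.
So P(the cheque in envelope 8 | the presenter opened envelope 3, envelope 5, envelope 6, and envelope 9) = (1/630) / (1/70) = 1/9.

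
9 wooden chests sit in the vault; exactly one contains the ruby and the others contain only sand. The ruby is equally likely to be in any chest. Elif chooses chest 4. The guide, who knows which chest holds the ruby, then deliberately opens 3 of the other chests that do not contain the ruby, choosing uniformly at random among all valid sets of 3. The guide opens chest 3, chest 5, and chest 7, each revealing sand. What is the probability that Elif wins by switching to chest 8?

Condition on the true location of the ruby.
If it is in any of chests 1, 2, 6, 8, and 9 (prior 1/9 each): the guide has 35 equally likely choices, so probability 1/35; weight (1/9)·(1/35) = 1/315 each.
If it is in any of chests 3, 5, and 7 (prior 1/9 each): that chest was opened and seen not to hold the prize — ruled out; weight (1/9)·0 = 0 each.
If it is in chest 4 (prior 1/9): the guide has 56 equally likely choices, so probability 1/56; weight (1/9)·(1/56) = 1/504.
The weights sum to 1/56.
So P(the ruby in chest 8 | the guide opened chest 3, chest 5, and chest 7) = (1/315) / (1/56) = 8/45.

8/45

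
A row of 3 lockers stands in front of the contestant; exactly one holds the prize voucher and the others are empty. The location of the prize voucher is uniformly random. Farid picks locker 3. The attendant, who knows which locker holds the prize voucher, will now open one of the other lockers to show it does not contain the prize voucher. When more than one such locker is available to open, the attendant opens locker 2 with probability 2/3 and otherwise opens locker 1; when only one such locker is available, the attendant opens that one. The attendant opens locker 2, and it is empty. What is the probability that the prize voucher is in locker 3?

2/5

Apply Bayes' rule, conditioning on where the prize voucher actually is.
If it is in locker 1 (prior 1/3): only locker 2 is available, probability 1; weight (1/3)·1 = 1/3.
If it is in locker 2 (prior 1/3): the attendant opened locker 2, so this case is ruled out; weight (1/3)·0 = 0.
If it is in locker 3 (prior 1/3): locker 2 is available, opened with probability 2/3; weight (1/3)·(2/3) = 2/9.
The weights sum to 5/9.
So P(the prize voucher in locker 3 | the attendant opened locker 2) = (2/9) / (5/9) = 2/5.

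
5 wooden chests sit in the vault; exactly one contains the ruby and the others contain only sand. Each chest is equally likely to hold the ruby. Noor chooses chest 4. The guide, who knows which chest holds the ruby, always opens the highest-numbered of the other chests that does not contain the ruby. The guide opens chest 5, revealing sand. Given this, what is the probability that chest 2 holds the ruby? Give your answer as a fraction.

Apply Bayes' rule, conditioning on where the ruby actually is.
If it is in any of chests 1, 2, 3, and 4 (prior 1/5 each): chest 5 is the highest-numbered option available, probability 1; weight (1/5)·1 = 1/5 each.
If it is in chest 5 (prior 1/5): the guide opened chest 5, so this case is ruled out; weight (1/5)·0 = 0.
The weights sum to 4/5.
So P(the ruby in chest 2 | the guide opened chest 5) = (1/5) / (4/5) = 1/4.

1/4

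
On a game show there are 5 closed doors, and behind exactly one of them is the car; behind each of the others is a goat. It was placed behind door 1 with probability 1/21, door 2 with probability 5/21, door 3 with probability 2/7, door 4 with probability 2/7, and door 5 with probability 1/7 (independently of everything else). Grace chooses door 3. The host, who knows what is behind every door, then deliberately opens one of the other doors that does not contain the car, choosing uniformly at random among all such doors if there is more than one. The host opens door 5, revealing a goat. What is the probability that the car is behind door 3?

3/11

Consider each possible location of the car in turn.
If it is behind door 1 (prior 1/21): the host has 3 equally likely choices, so probability 1/3; weight (1/21)·(1/3) = 1/63.
If it is behind door 2 (prior 5/21): the host has 3 equally likely choices, so probability 1/3; weight (5/21)·(1/3) = 5/63.
If it is behind door 3 (prior 2/7): the host has 4 equally likely choices, so probability 1/4; weight (2/7)·(1/4) = 1/14.
If it is behind door 4 (prior 2/7): the host has 3 equally likely choices, so probability 1/3; weight (2/7)·(1/3) = 2/21.
If it is behind door 5 (prior 1/7): the host opened door 5, so this case is ruled out; weight (1/7)·0 = 0.
The weights sum to 11/42.
So P(the car behind door 3 | the host opened door 5) = (1/14) / (11/42) = 3/11.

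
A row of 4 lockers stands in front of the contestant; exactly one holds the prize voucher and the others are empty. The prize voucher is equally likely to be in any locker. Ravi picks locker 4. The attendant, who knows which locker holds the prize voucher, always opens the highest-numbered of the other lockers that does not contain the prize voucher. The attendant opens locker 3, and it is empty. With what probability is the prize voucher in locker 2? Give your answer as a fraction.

Consider each possible location of the prize voucher in turn.
If it is in any of lockers 1, 2, and 4 (prior 1/4 each): locker 3 is the highest-numbered option available, probability 1; weight (1/4)·1 = 1/4 each.
If it is in locker 3 (prior 1/4): the attendant opened locker 3, so this case is ruled out; weight (1/4)·0 = 0.
The weights sum to 3/4.
So P(the prize voucher in locker 2 | the attendant opened locker 3) = (1/4) / (3/4) = 1/3.

1/3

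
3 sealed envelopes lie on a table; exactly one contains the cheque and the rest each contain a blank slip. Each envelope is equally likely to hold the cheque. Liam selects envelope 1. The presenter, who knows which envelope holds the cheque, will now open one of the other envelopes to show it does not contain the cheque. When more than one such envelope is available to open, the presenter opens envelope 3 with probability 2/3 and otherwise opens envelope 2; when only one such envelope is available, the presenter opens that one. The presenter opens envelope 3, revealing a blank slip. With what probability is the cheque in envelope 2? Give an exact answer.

3/5

Apply Bayes' rule, conditioning on where the cheque actually is.
If it is in envelope 1 (prior 1/3): envelope 3 is available, opened with probability 2/3; weight (1/3)·(2/3) = 2/9.
If it is in envelope 2 (prior 1/3): only envelope 3 is available, probability 1; weight (1/3)·1 = 1/3.
If it is in envelope 3 (prior 1/3): the presenter opened envelope 3, so this case is ruled out; weight (1/3)·0 = 0.
The weights sum to 5/9.
So P(the cheque in envelope 2 | the presenter opened envelope 3) = (1/3) / (5/9) = 3/5.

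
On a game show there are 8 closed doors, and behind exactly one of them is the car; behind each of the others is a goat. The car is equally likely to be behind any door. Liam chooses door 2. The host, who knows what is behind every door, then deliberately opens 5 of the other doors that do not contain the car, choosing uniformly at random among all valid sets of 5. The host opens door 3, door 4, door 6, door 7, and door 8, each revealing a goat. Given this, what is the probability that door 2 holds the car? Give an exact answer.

1/8

Apply Bayes' rule, conditioning on where the car actually is.
If it is behind either of doors 1 and 5 (prior 1/8 each): the host has 6 equally likely choices, so probability 1/6; weight (1/8)·(1/6) = 1/48 each.
If it is behind door 2 (prior 1/8): the host has 21 equally likely choices, so probability 1/21; weight (1/8)·(1/21) = 1/168.
If it is behind any of doors 3, 4, 6, 7, and 8 (prior 1/8 each): that door was opened and seen not to hold the prize — ruled out; weight (1/8)·0 = 0 each.
The weights sum to 1/21.
So P(the car behind door 2 | the host opened door 3, door 4, door 6, door 7, and door 8) = (1/168) / (1/21) = 1/8.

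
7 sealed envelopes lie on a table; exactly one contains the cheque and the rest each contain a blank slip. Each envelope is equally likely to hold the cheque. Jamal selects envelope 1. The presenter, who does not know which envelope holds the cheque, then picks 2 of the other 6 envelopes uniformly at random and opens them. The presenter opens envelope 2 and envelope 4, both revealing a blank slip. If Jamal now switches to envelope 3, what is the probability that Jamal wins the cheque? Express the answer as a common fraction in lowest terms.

1/5

Because the presenter chose which envelopes to open without knowing where the cheque is, the choice is independent of the prize location. Learning that none of the 2 opened envelopes holds the cheque simply rules out those 2 locations and leaves the remaining 5 envelopes still equally likely by symmetry.
So P(the cheque in envelope 3) = 1/5.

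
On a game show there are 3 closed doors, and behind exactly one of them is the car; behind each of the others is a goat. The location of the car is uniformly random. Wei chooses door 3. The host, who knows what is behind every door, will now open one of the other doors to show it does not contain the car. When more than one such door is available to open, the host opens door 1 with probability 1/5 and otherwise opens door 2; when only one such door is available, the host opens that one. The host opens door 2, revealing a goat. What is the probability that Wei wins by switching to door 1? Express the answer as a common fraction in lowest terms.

Consider each possible location of the car in turn.
If it is behind door 1 (prior 1/3): only door 2 is available, probability 1; weight (1/3)·1 = 1/3.
If it is behind door 2 (prior 1/3): the host opened door 2, so this case is ruled out; weight (1/3)·0 = 0.
If it is behind door 3 (prior 1/3): door 1 is available but not opened, probability 4/5; weight (1/3)·(4/5) = 4/15.
The weights sum to 3/5.
So P(the car behind door 1 | the host opened door 2) = (1/3) / (3/5) = 5/9.

5/9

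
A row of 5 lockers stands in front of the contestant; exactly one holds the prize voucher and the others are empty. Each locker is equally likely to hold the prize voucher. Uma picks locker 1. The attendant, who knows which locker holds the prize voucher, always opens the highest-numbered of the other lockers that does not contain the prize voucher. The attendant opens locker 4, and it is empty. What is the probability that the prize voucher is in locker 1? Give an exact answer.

Apply Bayes' rule, conditioning on where the prize voucher actually is.
If it is in any of lockers 1, 2, and 3 (prior 1/5 each): the attendant would have opened locker 5 instead, probability 0; weight (1/5)·0 = 0 each.
If it is in locker 4 (prior 1/5): the attendant opened locker 4, so this case is ruled out; weight (1/5)·0 = 0.
If it is in locker 5 (prior 1/5): locker 4 is the highest-numbered option available, probability 1; weight (1/5)·1 = 1/5.
The weights sum to 1/5.
So P(the prize voucher in locker 1 | the attendant opened locker 4) = 0 / (1/5) = 0.

0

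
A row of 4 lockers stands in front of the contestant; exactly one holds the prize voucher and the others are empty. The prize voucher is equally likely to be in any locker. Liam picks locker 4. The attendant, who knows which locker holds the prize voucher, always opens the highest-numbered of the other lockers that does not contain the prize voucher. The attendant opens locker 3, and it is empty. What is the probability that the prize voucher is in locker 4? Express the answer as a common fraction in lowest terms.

Consider each possible location of the prize voucher in turn.
If it is in any of lockers 1, 2, and 4 (prior 1/4 each): locker 3 is the highest-numbered option available, probability 1; weight (1/4)·1 = 1/4 each.
If it is in locker 3 (prior 1/4): the attendant opened locker 3, so this case is ruled out; weight (1/4)·0 = 0.
The weights sum to 3/4.
So P(the prize voucher in locker 4 | the attendant opened locker 3) = (1/4) / (3/4) = 1/3.

1/3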